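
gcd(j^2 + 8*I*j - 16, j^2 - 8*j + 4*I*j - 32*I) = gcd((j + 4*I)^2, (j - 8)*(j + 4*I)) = j + 4*I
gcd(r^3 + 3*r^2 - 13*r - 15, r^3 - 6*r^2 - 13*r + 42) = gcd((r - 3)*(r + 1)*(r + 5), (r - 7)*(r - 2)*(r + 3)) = 1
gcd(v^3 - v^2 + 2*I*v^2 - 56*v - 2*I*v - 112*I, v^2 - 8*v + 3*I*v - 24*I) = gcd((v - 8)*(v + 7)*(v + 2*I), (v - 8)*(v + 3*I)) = v - 8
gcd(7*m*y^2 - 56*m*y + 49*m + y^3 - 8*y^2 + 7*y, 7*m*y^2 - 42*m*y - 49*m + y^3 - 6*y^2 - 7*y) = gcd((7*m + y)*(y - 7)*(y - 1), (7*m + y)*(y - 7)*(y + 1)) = 7*m*y - 49*m + y^2 - 7*y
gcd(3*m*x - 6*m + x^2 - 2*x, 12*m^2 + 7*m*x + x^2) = 3*m + x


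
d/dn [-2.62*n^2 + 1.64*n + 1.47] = 1.64 - 5.24*n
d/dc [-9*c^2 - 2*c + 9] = -18*c - 2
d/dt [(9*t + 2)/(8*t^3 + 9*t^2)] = 3*(-48*t^2 - 43*t - 12)/(t^3*(64*t^2 + 144*t + 81))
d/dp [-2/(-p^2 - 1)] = -4*p/(p^2 + 1)^2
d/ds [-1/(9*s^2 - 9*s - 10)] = 9*(2*s - 1)/(-9*s^2 + 9*s + 10)^2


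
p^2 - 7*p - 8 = (p - 8)*(p + 1)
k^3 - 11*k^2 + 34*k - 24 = (k - 6)*(k - 4)*(k - 1)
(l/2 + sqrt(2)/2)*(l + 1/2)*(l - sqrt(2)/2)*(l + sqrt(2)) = l^4/2 + l^3/4 + 3*sqrt(2)*l^3/4 + 3*sqrt(2)*l^2/8 - sqrt(2)*l/2 - sqrt(2)/4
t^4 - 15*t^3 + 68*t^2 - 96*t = t*(t - 8)*(t - 4)*(t - 3)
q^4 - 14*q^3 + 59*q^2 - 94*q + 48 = (q - 8)*(q - 3)*(q - 2)*(q - 1)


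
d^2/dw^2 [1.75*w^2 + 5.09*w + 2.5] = 3.50000000000000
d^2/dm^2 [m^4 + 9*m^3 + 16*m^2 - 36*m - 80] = 12*m^2 + 54*m + 32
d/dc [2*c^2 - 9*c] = 4*c - 9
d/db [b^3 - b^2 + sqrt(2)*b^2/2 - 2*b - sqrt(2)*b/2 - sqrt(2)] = 3*b^2 - 2*b + sqrt(2)*b - 2 - sqrt(2)/2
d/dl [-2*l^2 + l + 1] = 1 - 4*l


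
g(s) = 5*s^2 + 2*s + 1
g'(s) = 10*s + 2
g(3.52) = 69.99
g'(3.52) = 37.20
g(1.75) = 19.81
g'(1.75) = 19.50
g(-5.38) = 134.96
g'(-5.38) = -51.80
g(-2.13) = 19.42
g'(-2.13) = -19.30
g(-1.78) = 13.28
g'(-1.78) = -15.80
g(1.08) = 8.99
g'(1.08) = 12.80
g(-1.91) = 15.42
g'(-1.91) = -17.10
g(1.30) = 12.05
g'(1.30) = 15.00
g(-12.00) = 697.00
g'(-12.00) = -118.00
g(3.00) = 52.00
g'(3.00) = 32.00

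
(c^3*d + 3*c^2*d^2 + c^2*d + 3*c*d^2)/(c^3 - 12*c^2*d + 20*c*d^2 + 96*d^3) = c*d*(c^2 + 3*c*d + c + 3*d)/(c^3 - 12*c^2*d + 20*c*d^2 + 96*d^3)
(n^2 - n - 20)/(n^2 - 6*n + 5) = (n + 4)/(n - 1)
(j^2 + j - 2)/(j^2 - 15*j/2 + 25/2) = 2*(j^2 + j - 2)/(2*j^2 - 15*j + 25)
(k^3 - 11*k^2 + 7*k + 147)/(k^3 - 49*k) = (k^2 - 4*k - 21)/(k*(k + 7))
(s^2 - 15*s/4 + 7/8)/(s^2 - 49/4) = (4*s - 1)/(2*(2*s + 7))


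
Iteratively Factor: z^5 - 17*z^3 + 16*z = (z)*(z^4 - 17*z^2 + 16) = z*(z + 1)*(z^3 - z^2 - 16*z + 16) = z*(z - 4)*(z + 1)*(z^2 + 3*z - 4) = z*(z - 4)*(z + 1)*(z + 4)*(z - 1)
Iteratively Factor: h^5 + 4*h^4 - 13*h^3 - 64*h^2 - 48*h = (h - 4)*(h^4 + 8*h^3 + 19*h^2 + 12*h) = h*(h - 4)*(h^3 + 8*h^2 + 19*h + 12) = h*(h - 4)*(h + 4)*(h^2 + 4*h + 3) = h*(h - 4)*(h + 1)*(h + 4)*(h + 3)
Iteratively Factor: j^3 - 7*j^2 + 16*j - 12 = (j - 3)*(j^2 - 4*j + 4) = (j - 3)*(j - 2)*(j - 2)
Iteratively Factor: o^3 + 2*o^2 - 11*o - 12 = (o + 1)*(o^2 + o - 12) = (o + 1)*(o + 4)*(o - 3)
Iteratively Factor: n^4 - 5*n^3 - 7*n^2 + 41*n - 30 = (n - 5)*(n^3 - 7*n + 6) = (n - 5)*(n - 2)*(n^2 + 2*n - 3) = (n - 5)*(n - 2)*(n + 3)*(n - 1)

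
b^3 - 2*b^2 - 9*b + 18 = (b - 3)*(b - 2)*(b + 3)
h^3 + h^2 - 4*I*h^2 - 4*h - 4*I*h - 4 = (h + 1)*(h - 2*I)^2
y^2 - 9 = (y - 3)*(y + 3)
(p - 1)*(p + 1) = p^2 - 1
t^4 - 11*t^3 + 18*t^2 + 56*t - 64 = (t - 8)*(t - 4)*(t - 1)*(t + 2)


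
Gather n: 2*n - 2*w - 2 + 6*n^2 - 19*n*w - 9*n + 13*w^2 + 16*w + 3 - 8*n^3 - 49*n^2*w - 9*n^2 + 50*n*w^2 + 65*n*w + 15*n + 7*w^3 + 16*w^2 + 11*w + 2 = -8*n^3 + n^2*(-49*w - 3) + n*(50*w^2 + 46*w + 8) + 7*w^3 + 29*w^2 + 25*w + 3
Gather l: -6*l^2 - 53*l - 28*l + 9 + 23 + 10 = -6*l^2 - 81*l + 42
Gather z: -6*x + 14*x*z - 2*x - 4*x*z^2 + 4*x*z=-4*x*z^2 + 18*x*z - 8*x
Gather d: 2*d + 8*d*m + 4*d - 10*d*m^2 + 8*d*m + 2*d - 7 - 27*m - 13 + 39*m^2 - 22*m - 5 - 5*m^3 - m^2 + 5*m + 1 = d*(-10*m^2 + 16*m + 8) - 5*m^3 + 38*m^2 - 44*m - 24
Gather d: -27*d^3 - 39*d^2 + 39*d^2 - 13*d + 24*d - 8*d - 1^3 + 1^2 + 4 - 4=-27*d^3 + 3*d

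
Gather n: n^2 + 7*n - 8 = n^2 + 7*n - 8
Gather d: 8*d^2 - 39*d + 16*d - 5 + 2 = 8*d^2 - 23*d - 3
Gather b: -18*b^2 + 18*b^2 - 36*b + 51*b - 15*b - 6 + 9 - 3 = 0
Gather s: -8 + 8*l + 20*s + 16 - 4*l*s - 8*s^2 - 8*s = 8*l - 8*s^2 + s*(12 - 4*l) + 8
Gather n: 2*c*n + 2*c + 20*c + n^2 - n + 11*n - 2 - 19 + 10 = 22*c + n^2 + n*(2*c + 10) - 11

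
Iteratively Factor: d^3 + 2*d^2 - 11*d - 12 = (d - 3)*(d^2 + 5*d + 4) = (d - 3)*(d + 4)*(d + 1)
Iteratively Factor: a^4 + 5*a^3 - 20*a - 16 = (a + 4)*(a^3 + a^2 - 4*a - 4) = (a - 2)*(a + 4)*(a^2 + 3*a + 2) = (a - 2)*(a + 2)*(a + 4)*(a + 1)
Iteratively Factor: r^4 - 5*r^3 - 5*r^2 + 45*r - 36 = (r - 4)*(r^3 - r^2 - 9*r + 9) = (r - 4)*(r + 3)*(r^2 - 4*r + 3) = (r - 4)*(r - 3)*(r + 3)*(r - 1)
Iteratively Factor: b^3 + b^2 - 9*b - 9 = (b - 3)*(b^2 + 4*b + 3) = (b - 3)*(b + 3)*(b + 1)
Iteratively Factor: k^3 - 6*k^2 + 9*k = (k - 3)*(k^2 - 3*k) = k*(k - 3)*(k - 3)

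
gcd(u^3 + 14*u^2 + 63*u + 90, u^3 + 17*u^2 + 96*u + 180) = u^2 + 11*u + 30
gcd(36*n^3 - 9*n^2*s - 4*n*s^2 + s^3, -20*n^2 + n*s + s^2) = -4*n + s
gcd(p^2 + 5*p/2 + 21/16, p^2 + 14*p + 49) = 1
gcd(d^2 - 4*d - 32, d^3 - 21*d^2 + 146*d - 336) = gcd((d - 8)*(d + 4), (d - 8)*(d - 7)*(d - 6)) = d - 8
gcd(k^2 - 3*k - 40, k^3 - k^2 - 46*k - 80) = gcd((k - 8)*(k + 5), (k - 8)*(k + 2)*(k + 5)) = k^2 - 3*k - 40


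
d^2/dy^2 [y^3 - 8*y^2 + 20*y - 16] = 6*y - 16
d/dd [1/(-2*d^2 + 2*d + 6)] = (d - 1/2)/(-d^2 + d + 3)^2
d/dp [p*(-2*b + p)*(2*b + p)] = -4*b^2 + 3*p^2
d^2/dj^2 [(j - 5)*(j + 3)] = 2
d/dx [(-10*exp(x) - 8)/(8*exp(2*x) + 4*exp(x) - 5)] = (80*exp(2*x) + 128*exp(x) + 82)*exp(x)/(64*exp(4*x) + 64*exp(3*x) - 64*exp(2*x) - 40*exp(x) + 25)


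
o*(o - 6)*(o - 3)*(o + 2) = o^4 - 7*o^3 + 36*o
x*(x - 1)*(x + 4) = x^3 + 3*x^2 - 4*x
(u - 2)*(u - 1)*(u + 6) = u^3 + 3*u^2 - 16*u + 12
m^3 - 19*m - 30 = (m - 5)*(m + 2)*(m + 3)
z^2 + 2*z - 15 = (z - 3)*(z + 5)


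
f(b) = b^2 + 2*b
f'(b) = 2*b + 2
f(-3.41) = 4.81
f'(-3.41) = -4.82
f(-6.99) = 34.88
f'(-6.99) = -11.98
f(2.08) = 8.49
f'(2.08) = 6.16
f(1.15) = 3.62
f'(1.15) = 4.30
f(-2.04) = 0.08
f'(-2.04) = -2.08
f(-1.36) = -0.87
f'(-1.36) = -0.72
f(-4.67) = 12.47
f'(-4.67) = -7.34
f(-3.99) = 7.94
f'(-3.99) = -5.98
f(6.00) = 48.00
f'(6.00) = 14.00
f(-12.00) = 120.00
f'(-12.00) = -22.00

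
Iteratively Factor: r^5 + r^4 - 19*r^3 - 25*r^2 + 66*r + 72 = (r + 3)*(r^4 - 2*r^3 - 13*r^2 + 14*r + 24) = (r - 2)*(r + 3)*(r^3 - 13*r - 12) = (r - 2)*(r + 3)^2*(r^2 - 3*r - 4) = (r - 4)*(r - 2)*(r + 3)^2*(r + 1)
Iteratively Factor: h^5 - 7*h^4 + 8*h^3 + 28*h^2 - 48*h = (h - 2)*(h^4 - 5*h^3 - 2*h^2 + 24*h) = h*(h - 2)*(h^3 - 5*h^2 - 2*h + 24) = h*(h - 2)*(h + 2)*(h^2 - 7*h + 12) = h*(h - 4)*(h - 2)*(h + 2)*(h - 3)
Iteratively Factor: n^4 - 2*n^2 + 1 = (n - 1)*(n^3 + n^2 - n - 1) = (n - 1)^2*(n^2 + 2*n + 1) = (n - 1)^2*(n + 1)*(n + 1)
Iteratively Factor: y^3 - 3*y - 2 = (y - 2)*(y^2 + 2*y + 1) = (y - 2)*(y + 1)*(y + 1)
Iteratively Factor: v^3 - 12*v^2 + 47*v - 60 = (v - 4)*(v^2 - 8*v + 15) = (v - 4)*(v - 3)*(v - 5)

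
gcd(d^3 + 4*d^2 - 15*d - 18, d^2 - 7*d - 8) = d + 1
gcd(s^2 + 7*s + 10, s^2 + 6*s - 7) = 1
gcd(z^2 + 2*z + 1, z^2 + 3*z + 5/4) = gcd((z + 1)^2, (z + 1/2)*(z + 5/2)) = 1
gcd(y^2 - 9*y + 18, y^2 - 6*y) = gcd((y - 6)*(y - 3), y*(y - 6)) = y - 6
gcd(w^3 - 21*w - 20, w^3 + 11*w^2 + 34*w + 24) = w^2 + 5*w + 4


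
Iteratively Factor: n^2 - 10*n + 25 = (n - 5)*(n - 5)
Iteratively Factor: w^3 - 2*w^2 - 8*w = (w - 4)*(w^2 + 2*w) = w*(w - 4)*(w + 2)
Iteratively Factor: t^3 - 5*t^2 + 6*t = (t - 2)*(t^2 - 3*t) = (t - 3)*(t - 2)*(t)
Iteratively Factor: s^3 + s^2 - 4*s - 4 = (s + 2)*(s^2 - s - 2) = (s - 2)*(s + 2)*(s + 1)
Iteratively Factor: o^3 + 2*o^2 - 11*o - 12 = (o + 1)*(o^2 + o - 12) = (o - 3)*(o + 1)*(o + 4)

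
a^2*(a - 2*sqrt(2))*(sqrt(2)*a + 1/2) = sqrt(2)*a^4 - 7*a^3/2 - sqrt(2)*a^2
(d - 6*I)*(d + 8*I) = d^2 + 2*I*d + 48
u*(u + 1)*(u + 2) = u^3 + 3*u^2 + 2*u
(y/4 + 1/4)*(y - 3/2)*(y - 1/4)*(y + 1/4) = y^4/4 - y^3/8 - 25*y^2/64 + y/128 + 3/128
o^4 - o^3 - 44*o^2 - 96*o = o*(o - 8)*(o + 3)*(o + 4)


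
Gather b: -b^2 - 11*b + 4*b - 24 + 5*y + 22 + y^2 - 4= -b^2 - 7*b + y^2 + 5*y - 6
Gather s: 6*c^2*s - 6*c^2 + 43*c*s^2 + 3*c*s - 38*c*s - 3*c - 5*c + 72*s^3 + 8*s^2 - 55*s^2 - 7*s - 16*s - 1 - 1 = -6*c^2 - 8*c + 72*s^3 + s^2*(43*c - 47) + s*(6*c^2 - 35*c - 23) - 2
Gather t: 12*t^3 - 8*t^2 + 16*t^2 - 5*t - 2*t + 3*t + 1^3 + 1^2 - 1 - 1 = 12*t^3 + 8*t^2 - 4*t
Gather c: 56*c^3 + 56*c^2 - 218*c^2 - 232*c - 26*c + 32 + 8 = 56*c^3 - 162*c^2 - 258*c + 40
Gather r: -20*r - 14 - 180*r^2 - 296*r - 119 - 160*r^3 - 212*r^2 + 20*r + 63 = -160*r^3 - 392*r^2 - 296*r - 70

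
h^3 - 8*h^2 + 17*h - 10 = (h - 5)*(h - 2)*(h - 1)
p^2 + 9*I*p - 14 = (p + 2*I)*(p + 7*I)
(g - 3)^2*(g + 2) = g^3 - 4*g^2 - 3*g + 18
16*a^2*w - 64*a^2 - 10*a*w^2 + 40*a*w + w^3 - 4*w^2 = (-8*a + w)*(-2*a + w)*(w - 4)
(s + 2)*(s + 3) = s^2 + 5*s + 6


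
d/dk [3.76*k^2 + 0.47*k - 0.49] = 7.52*k + 0.47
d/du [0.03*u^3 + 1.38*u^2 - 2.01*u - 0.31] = 0.09*u^2 + 2.76*u - 2.01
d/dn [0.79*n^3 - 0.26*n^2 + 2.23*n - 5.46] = 2.37*n^2 - 0.52*n + 2.23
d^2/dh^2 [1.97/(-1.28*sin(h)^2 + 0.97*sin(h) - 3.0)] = (12.910592*sin(h)^4 - 7.337856*sin(h)^3 - 47.771515*sin(h)^2 + 20.408412*sin(h) + 11.422454)/(1.28*sin(h)^2 - 0.97*sin(h) + 3.0)^3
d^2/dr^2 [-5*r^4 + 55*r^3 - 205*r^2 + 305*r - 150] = -60*r^2 + 330*r - 410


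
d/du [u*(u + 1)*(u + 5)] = 3*u^2 + 12*u + 5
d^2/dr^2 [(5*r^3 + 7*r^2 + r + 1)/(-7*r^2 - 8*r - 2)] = 62*(3*r^3 - 3*r^2 - 6*r - 2)/(343*r^6 + 1176*r^5 + 1638*r^4 + 1184*r^3 + 468*r^2 + 96*r + 8)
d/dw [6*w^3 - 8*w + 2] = 18*w^2 - 8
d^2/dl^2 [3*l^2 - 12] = 6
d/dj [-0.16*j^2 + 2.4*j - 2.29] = 2.4 - 0.32*j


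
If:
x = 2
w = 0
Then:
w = 0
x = 2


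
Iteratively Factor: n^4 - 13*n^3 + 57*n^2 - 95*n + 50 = (n - 2)*(n^3 - 11*n^2 + 35*n - 25) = (n - 5)*(n - 2)*(n^2 - 6*n + 5) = (n - 5)*(n - 2)*(n - 1)*(n - 5)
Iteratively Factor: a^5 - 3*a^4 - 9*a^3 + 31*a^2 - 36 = (a - 3)*(a^4 - 9*a^2 + 4*a + 12) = (a - 3)*(a + 1)*(a^3 - a^2 - 8*a + 12) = (a - 3)*(a - 2)*(a + 1)*(a^2 + a - 6) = (a - 3)*(a - 2)^2*(a + 1)*(a + 3)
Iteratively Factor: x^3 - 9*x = (x + 3)*(x^2 - 3*x) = x*(x + 3)*(x - 3)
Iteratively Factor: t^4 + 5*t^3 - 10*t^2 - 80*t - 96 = (t + 4)*(t^3 + t^2 - 14*t - 24) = (t + 2)*(t + 4)*(t^2 - t - 12) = (t - 4)*(t + 2)*(t + 4)*(t + 3)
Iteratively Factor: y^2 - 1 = (y - 1)*(y + 1)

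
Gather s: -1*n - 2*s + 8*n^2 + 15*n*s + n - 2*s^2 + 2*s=8*n^2 + 15*n*s - 2*s^2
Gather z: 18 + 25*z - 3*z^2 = -3*z^2 + 25*z + 18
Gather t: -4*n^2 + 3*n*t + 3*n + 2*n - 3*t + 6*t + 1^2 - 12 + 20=-4*n^2 + 5*n + t*(3*n + 3) + 9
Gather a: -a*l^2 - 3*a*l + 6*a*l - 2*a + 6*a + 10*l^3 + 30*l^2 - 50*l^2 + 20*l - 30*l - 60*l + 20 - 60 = a*(-l^2 + 3*l + 4) + 10*l^3 - 20*l^2 - 70*l - 40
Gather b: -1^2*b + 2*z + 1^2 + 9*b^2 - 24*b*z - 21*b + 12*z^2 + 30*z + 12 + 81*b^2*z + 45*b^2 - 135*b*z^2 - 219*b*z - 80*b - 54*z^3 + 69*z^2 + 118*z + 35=b^2*(81*z + 54) + b*(-135*z^2 - 243*z - 102) - 54*z^3 + 81*z^2 + 150*z + 48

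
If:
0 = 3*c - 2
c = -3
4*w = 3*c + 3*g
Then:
No Solution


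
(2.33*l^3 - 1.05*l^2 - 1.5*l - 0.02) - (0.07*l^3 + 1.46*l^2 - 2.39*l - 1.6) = 2.26*l^3 - 2.51*l^2 + 0.89*l + 1.58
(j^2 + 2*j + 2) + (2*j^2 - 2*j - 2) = 3*j^2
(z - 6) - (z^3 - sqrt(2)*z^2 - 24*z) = -z^3 + sqrt(2)*z^2 + 25*z - 6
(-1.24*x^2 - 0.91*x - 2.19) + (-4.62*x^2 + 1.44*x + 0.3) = -5.86*x^2 + 0.53*x - 1.89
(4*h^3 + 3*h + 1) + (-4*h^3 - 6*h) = 1 - 3*h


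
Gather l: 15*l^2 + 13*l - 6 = 15*l^2 + 13*l - 6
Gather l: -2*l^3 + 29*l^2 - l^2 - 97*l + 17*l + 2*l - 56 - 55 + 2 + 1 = -2*l^3 + 28*l^2 - 78*l - 108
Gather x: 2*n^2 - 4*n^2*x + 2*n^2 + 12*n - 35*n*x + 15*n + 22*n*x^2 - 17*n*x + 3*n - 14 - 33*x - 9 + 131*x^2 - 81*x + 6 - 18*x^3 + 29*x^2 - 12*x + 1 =4*n^2 + 30*n - 18*x^3 + x^2*(22*n + 160) + x*(-4*n^2 - 52*n - 126) - 16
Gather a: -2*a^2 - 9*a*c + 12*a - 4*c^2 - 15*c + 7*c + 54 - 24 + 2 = -2*a^2 + a*(12 - 9*c) - 4*c^2 - 8*c + 32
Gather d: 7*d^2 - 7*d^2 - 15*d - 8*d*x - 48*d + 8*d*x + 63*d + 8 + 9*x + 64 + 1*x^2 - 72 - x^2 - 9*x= 0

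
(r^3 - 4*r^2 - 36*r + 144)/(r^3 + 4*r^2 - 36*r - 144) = (r - 4)/(r + 4)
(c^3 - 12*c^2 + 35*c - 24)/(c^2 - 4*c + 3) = c - 8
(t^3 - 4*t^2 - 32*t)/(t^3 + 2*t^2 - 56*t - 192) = t/(t + 6)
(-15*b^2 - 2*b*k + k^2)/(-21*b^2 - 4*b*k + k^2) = (5*b - k)/(7*b - k)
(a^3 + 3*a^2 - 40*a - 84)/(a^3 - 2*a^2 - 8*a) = (a^2 + a - 42)/(a*(a - 4))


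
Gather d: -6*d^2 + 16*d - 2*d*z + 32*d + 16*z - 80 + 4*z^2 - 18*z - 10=-6*d^2 + d*(48 - 2*z) + 4*z^2 - 2*z - 90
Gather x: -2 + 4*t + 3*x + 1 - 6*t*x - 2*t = 2*t + x*(3 - 6*t) - 1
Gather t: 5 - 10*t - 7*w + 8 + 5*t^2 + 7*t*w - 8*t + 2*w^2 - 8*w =5*t^2 + t*(7*w - 18) + 2*w^2 - 15*w + 13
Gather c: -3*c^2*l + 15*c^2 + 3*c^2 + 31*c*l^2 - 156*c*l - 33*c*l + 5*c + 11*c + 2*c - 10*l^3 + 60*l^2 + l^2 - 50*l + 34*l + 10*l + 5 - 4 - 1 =c^2*(18 - 3*l) + c*(31*l^2 - 189*l + 18) - 10*l^3 + 61*l^2 - 6*l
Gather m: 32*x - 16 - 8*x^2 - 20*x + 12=-8*x^2 + 12*x - 4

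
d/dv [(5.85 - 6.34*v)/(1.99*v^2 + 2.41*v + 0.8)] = (12.6166*v^2 - 23.283*v - 19.1705)/(3.9601*v^4 + 9.5918*v^3 + 8.9921*v^2 + 3.856*v + 0.64)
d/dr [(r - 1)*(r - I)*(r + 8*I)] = 3*r^2 + r*(-2 + 14*I) + 8 - 7*I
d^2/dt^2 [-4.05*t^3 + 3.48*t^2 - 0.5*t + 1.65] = 6.96 - 24.3*t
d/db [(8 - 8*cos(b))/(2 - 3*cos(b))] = -8*sin(b)/(3*cos(b) - 2)^2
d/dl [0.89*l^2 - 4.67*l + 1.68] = 1.78*l - 4.67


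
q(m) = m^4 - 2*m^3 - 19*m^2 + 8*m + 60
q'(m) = 4*m^3 - 6*m^2 - 38*m + 8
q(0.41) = 59.98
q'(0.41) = -8.31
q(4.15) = -80.36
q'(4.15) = 32.86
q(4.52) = -59.31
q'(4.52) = 83.04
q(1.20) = 40.86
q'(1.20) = -39.33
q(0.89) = 51.29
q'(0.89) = -27.75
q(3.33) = -74.94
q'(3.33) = -37.37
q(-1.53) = 15.93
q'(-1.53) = 37.77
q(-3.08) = 3.55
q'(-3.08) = -48.75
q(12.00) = 14700.00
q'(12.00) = 5600.00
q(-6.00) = 1056.00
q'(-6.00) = -844.00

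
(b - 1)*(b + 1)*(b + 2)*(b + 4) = b^4 + 6*b^3 + 7*b^2 - 6*b - 8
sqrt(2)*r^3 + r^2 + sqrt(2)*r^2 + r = r*(r + 1)*(sqrt(2)*r + 1)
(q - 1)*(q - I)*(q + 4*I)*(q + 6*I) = q^4 - q^3 + 9*I*q^3 - 14*q^2 - 9*I*q^2 + 14*q + 24*I*q - 24*I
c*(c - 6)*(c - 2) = c^3 - 8*c^2 + 12*c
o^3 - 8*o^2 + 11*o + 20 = (o - 5)*(o - 4)*(o + 1)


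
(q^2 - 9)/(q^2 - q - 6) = (q + 3)/(q + 2)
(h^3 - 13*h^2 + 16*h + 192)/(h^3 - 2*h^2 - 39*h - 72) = (h - 8)/(h + 3)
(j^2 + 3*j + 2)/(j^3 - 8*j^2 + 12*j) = (j^2 + 3*j + 2)/(j*(j^2 - 8*j + 12))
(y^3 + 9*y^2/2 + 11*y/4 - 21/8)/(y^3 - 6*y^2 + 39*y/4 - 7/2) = (4*y^2 + 20*y + 21)/(2*(2*y^2 - 11*y + 14))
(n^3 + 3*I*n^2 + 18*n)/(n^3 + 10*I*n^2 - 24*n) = (n - 3*I)/(n + 4*I)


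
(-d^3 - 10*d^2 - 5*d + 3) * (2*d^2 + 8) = -2*d^5 - 20*d^4 - 18*d^3 - 74*d^2 - 40*d + 24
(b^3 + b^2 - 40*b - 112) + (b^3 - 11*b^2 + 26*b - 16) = 2*b^3 - 10*b^2 - 14*b - 128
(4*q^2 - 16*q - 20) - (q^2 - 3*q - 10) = 3*q^2 - 13*q - 10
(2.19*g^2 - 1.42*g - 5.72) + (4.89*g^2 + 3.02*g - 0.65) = 7.08*g^2 + 1.6*g - 6.37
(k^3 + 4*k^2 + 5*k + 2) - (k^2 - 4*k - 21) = k^3 + 3*k^2 + 9*k + 23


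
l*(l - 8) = l^2 - 8*l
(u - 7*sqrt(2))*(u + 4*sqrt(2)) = u^2 - 3*sqrt(2)*u - 56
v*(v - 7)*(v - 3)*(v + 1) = v^4 - 9*v^3 + 11*v^2 + 21*v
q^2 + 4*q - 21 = (q - 3)*(q + 7)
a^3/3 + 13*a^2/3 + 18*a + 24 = (a/3 + 1)*(a + 4)*(a + 6)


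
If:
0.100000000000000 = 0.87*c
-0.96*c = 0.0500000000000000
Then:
No Solution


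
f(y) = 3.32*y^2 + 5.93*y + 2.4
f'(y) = 6.64*y + 5.93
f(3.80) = 72.87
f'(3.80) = 31.16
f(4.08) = 81.86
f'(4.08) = 33.02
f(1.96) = 26.78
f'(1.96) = 18.94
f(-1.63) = 1.56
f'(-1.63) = -4.89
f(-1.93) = 3.32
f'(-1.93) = -6.89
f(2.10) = 29.49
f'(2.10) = 19.87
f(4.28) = 88.60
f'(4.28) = 34.35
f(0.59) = 7.05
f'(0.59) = 9.85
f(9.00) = 324.69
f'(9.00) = 65.69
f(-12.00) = 409.32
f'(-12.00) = -73.75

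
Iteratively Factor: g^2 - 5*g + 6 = (g - 2)*(g - 3)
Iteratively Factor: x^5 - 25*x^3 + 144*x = (x)*(x^4 - 25*x^2 + 144) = x*(x + 4)*(x^3 - 4*x^2 - 9*x + 36) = x*(x - 4)*(x + 4)*(x^2 - 9) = x*(x - 4)*(x - 3)*(x + 4)*(x + 3)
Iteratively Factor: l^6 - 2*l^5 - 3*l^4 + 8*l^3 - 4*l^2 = (l - 2)*(l^5 - 3*l^3 + 2*l^2) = (l - 2)*(l + 2)*(l^4 - 2*l^3 + l^2) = l*(l - 2)*(l + 2)*(l^3 - 2*l^2 + l) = l*(l - 2)*(l - 1)*(l + 2)*(l^2 - l) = l^2*(l - 2)*(l - 1)*(l + 2)*(l - 1)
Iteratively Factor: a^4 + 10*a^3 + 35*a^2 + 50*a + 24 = (a + 1)*(a^3 + 9*a^2 + 26*a + 24) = (a + 1)*(a + 3)*(a^2 + 6*a + 8) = (a + 1)*(a + 3)*(a + 4)*(a + 2)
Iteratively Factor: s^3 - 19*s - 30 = (s + 2)*(s^2 - 2*s - 15) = (s - 5)*(s + 2)*(s + 3)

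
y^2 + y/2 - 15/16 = (y - 3/4)*(y + 5/4)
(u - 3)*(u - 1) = u^2 - 4*u + 3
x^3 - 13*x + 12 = (x - 3)*(x - 1)*(x + 4)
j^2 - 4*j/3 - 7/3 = (j - 7/3)*(j + 1)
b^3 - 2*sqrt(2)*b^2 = b^2*(b - 2*sqrt(2))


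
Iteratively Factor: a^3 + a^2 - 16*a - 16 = (a + 4)*(a^2 - 3*a - 4) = (a - 4)*(a + 4)*(a + 1)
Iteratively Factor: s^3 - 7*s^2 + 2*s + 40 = (s + 2)*(s^2 - 9*s + 20) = (s - 4)*(s + 2)*(s - 5)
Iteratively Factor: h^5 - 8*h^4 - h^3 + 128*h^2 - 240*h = (h - 4)*(h^4 - 4*h^3 - 17*h^2 + 60*h) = (h - 4)*(h + 4)*(h^3 - 8*h^2 + 15*h) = (h - 4)*(h - 3)*(h + 4)*(h^2 - 5*h) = (h - 5)*(h - 4)*(h - 3)*(h + 4)*(h)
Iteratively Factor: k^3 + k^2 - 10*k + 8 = (k - 2)*(k^2 + 3*k - 4) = (k - 2)*(k - 1)*(k + 4)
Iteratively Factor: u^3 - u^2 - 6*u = (u - 3)*(u^2 + 2*u) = u*(u - 3)*(u + 2)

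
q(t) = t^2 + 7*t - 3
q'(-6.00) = -5.00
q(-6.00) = -9.00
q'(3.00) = 13.00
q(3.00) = 27.00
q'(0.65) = 8.30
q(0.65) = 1.97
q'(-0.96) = 5.08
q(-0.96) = -8.80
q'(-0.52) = 5.96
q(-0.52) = -6.37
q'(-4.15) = -1.30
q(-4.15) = -14.83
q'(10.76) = 28.52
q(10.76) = 188.10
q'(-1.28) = 4.44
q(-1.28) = -10.32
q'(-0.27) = 6.46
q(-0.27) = -4.82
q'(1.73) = 10.46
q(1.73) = 12.10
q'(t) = 2*t + 7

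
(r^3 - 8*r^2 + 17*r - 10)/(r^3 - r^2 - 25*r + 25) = (r - 2)/(r + 5)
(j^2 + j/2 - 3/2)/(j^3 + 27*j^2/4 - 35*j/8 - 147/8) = 4*(j - 1)/(4*j^2 + 21*j - 49)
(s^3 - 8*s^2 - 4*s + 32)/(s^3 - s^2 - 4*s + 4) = (s - 8)/(s - 1)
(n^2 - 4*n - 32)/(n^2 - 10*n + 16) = (n + 4)/(n - 2)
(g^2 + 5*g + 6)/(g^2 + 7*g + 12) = (g + 2)/(g + 4)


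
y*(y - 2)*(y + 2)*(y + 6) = y^4 + 6*y^3 - 4*y^2 - 24*y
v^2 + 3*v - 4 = (v - 1)*(v + 4)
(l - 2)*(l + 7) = l^2 + 5*l - 14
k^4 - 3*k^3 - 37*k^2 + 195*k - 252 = (k - 4)*(k - 3)^2*(k + 7)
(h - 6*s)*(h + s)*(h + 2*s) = h^3 - 3*h^2*s - 16*h*s^2 - 12*s^3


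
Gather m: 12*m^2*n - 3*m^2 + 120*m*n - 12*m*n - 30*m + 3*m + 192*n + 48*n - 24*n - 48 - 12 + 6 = m^2*(12*n - 3) + m*(108*n - 27) + 216*n - 54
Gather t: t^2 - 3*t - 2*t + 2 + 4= t^2 - 5*t + 6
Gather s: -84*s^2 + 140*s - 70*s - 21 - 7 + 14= -84*s^2 + 70*s - 14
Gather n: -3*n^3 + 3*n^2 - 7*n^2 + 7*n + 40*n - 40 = -3*n^3 - 4*n^2 + 47*n - 40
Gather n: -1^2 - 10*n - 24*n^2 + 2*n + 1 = -24*n^2 - 8*n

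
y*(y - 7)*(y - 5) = y^3 - 12*y^2 + 35*y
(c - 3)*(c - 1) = c^2 - 4*c + 3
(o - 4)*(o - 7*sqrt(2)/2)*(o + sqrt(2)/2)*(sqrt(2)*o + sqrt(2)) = sqrt(2)*o^4 - 6*o^3 - 3*sqrt(2)*o^3 - 15*sqrt(2)*o^2/2 + 18*o^2 + 21*sqrt(2)*o/2 + 24*o + 14*sqrt(2)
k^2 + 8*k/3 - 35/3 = (k - 7/3)*(k + 5)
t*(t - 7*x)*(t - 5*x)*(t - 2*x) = t^4 - 14*t^3*x + 59*t^2*x^2 - 70*t*x^3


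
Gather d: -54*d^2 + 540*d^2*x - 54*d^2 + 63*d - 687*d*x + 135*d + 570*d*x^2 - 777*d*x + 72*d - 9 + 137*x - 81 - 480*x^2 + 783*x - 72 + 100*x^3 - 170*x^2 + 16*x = d^2*(540*x - 108) + d*(570*x^2 - 1464*x + 270) + 100*x^3 - 650*x^2 + 936*x - 162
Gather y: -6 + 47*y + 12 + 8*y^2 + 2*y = 8*y^2 + 49*y + 6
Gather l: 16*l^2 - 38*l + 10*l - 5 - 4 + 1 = 16*l^2 - 28*l - 8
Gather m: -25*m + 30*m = 5*m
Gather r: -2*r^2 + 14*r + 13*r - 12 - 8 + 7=-2*r^2 + 27*r - 13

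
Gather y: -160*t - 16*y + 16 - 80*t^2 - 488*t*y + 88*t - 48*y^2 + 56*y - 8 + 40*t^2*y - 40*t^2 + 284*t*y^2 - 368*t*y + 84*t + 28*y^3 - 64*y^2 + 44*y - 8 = -120*t^2 + 12*t + 28*y^3 + y^2*(284*t - 112) + y*(40*t^2 - 856*t + 84)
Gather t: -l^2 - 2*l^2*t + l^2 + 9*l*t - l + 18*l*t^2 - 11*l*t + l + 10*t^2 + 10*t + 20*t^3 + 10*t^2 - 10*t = 20*t^3 + t^2*(18*l + 20) + t*(-2*l^2 - 2*l)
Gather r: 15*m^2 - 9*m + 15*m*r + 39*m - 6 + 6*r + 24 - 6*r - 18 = 15*m^2 + 15*m*r + 30*m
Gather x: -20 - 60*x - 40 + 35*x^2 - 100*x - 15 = 35*x^2 - 160*x - 75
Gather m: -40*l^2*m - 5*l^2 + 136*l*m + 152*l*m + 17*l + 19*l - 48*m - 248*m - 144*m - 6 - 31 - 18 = -5*l^2 + 36*l + m*(-40*l^2 + 288*l - 440) - 55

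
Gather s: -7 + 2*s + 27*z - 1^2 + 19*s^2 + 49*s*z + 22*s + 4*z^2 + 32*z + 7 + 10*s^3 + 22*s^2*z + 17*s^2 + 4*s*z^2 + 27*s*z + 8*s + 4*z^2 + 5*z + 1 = 10*s^3 + s^2*(22*z + 36) + s*(4*z^2 + 76*z + 32) + 8*z^2 + 64*z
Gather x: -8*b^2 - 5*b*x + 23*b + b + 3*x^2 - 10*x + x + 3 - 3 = -8*b^2 + 24*b + 3*x^2 + x*(-5*b - 9)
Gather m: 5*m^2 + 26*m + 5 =5*m^2 + 26*m + 5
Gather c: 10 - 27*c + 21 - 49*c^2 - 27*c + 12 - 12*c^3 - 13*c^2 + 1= -12*c^3 - 62*c^2 - 54*c + 44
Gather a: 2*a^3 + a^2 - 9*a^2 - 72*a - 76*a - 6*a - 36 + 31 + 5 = 2*a^3 - 8*a^2 - 154*a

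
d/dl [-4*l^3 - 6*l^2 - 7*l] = -12*l^2 - 12*l - 7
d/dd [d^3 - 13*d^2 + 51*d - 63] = 3*d^2 - 26*d + 51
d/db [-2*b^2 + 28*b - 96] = 28 - 4*b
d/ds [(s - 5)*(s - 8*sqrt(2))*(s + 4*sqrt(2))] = 3*s^2 - 8*sqrt(2)*s - 10*s - 64 + 20*sqrt(2)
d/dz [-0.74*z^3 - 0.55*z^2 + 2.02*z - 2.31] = -2.22*z^2 - 1.1*z + 2.02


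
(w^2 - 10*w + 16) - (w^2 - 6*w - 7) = 23 - 4*w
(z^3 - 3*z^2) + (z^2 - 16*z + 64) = z^3 - 2*z^2 - 16*z + 64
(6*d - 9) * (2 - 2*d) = -12*d^2 + 30*d - 18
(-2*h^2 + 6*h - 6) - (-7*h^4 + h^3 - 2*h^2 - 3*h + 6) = 7*h^4 - h^3 + 9*h - 12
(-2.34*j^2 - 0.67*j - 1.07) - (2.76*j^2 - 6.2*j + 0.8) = -5.1*j^2 + 5.53*j - 1.87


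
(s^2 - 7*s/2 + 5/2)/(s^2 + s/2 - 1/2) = (2*s^2 - 7*s + 5)/(2*s^2 + s - 1)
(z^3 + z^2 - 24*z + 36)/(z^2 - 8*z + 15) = (z^2 + 4*z - 12)/(z - 5)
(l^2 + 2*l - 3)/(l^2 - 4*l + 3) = (l + 3)/(l - 3)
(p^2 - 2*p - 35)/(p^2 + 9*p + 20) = (p - 7)/(p + 4)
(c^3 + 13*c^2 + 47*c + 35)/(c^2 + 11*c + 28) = (c^2 + 6*c + 5)/(c + 4)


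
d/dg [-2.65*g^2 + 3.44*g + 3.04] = 3.44 - 5.3*g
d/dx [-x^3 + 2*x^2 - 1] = x*(4 - 3*x)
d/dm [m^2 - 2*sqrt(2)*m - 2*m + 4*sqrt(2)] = 2*m - 2*sqrt(2) - 2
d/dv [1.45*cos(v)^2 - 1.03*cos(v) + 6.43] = (1.03 - 2.9*cos(v))*sin(v)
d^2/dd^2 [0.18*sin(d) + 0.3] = -0.18*sin(d)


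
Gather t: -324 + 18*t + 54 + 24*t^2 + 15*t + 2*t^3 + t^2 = 2*t^3 + 25*t^2 + 33*t - 270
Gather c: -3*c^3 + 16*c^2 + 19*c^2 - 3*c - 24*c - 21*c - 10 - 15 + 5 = -3*c^3 + 35*c^2 - 48*c - 20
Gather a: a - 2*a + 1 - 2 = -a - 1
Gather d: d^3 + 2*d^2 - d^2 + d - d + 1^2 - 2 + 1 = d^3 + d^2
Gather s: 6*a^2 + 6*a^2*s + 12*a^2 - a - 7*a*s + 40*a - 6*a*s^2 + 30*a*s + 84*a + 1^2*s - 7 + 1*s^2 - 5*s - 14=18*a^2 + 123*a + s^2*(1 - 6*a) + s*(6*a^2 + 23*a - 4) - 21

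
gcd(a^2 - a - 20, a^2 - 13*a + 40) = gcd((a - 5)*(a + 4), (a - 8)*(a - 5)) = a - 5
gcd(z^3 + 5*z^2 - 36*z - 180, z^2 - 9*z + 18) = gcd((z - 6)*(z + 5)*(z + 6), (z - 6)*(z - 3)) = z - 6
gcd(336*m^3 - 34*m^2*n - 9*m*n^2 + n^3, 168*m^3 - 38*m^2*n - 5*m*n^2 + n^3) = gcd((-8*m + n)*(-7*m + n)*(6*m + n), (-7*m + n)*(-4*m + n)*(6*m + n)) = 42*m^2 + m*n - n^2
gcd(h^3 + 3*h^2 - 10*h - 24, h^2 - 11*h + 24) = h - 3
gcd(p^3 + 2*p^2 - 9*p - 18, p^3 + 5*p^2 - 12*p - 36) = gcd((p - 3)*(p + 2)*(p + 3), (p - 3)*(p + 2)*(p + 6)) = p^2 - p - 6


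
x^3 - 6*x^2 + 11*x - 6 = (x - 3)*(x - 2)*(x - 1)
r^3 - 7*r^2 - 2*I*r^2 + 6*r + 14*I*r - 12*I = (r - 6)*(r - 1)*(r - 2*I)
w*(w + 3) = w^2 + 3*w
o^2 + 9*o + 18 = (o + 3)*(o + 6)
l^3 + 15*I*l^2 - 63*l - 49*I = (l + I)*(l + 7*I)^2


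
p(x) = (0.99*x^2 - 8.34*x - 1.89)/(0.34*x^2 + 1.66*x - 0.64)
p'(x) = (-0.68*x - 1.66)*(0.99*x^2 - 8.34*x - 1.89)/(0.34*x^2 + 1.66*x - 0.64)^2 + (1.98*x - 8.34)/(0.34*x^2 + 1.66*x - 0.64) = (4.479*x^2 + 0.0179999999999989*x + 8.475)/(0.1156*x^4 + 1.1288*x^3 + 2.3204*x^2 - 2.1248*x + 0.4096)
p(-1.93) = -6.94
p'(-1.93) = 3.78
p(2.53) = -2.90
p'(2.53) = 1.13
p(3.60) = -1.96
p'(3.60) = 0.70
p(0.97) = -7.01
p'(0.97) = 7.63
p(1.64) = -4.31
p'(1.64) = 2.29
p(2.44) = -3.01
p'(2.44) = 1.19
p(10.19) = 0.31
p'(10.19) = 0.18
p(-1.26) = -4.65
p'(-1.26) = 3.24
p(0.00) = 2.95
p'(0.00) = 20.69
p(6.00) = -0.76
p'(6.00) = 0.37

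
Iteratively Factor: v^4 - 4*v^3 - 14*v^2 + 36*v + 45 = (v + 1)*(v^3 - 5*v^2 - 9*v + 45) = (v - 5)*(v + 1)*(v^2 - 9) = (v - 5)*(v + 1)*(v + 3)*(v - 3)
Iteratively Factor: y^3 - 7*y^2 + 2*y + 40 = (y + 2)*(y^2 - 9*y + 20) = (y - 4)*(y + 2)*(y - 5)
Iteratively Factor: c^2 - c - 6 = (c - 3)*(c + 2)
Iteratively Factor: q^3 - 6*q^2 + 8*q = (q)*(q^2 - 6*q + 8) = q*(q - 2)*(q - 4)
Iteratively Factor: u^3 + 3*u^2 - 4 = (u + 2)*(u^2 + u - 2) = (u + 2)^2*(u - 1)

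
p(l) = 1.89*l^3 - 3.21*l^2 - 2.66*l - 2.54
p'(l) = 5.67*l^2 - 6.42*l - 2.66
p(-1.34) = -9.29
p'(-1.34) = 16.12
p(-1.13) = -6.36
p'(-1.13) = 11.83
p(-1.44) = -11.01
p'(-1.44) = 18.34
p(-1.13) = -6.36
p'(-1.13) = 11.83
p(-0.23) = -2.12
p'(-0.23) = -0.88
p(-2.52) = -46.47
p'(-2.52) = 49.53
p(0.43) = -4.13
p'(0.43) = -4.37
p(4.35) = 80.72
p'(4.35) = 76.70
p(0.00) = -2.54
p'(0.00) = -2.66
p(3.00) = 11.62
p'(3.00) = 29.11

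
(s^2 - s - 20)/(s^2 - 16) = (s - 5)/(s - 4)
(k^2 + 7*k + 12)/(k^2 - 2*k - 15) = (k + 4)/(k - 5)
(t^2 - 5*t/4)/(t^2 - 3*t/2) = (4*t - 5)/(2*(2*t - 3))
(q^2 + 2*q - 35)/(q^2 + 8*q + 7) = (q - 5)/(q + 1)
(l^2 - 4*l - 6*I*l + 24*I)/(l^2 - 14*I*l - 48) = (l - 4)/(l - 8*I)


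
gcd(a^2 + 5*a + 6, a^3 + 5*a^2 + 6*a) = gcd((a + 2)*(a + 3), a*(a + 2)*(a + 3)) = a^2 + 5*a + 6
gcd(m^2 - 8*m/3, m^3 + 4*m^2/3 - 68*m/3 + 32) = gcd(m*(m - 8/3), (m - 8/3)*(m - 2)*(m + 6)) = m - 8/3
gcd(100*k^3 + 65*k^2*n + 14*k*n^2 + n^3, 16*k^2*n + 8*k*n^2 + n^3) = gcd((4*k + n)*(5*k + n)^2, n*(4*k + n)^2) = 4*k + n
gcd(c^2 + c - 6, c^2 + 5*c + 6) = c + 3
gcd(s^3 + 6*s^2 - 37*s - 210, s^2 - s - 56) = s + 7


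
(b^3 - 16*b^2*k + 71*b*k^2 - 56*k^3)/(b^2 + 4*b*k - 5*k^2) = (b^2 - 15*b*k + 56*k^2)/(b + 5*k)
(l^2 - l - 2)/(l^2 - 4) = (l + 1)/(l + 2)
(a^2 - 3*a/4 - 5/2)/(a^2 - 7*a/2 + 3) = (4*a + 5)/(2*(2*a - 3))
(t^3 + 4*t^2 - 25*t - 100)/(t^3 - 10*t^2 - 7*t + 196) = (t^2 - 25)/(t^2 - 14*t + 49)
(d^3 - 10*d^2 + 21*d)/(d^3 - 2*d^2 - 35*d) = (d - 3)/(d + 5)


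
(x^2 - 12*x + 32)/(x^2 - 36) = (x^2 - 12*x + 32)/(x^2 - 36)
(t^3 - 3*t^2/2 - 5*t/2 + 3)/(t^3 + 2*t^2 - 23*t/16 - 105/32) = 16*(t^2 - 3*t + 2)/(16*t^2 + 8*t - 35)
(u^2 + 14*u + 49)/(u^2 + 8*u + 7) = (u + 7)/(u + 1)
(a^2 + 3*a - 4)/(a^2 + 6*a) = (a^2 + 3*a - 4)/(a*(a + 6))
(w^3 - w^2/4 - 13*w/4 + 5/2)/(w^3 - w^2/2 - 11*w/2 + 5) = (4*w^2 + 3*w - 10)/(2*(2*w^2 + w - 10))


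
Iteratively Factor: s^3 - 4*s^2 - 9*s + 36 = (s + 3)*(s^2 - 7*s + 12) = (s - 3)*(s + 3)*(s - 4)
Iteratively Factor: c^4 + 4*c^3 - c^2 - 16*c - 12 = (c + 1)*(c^3 + 3*c^2 - 4*c - 12) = (c - 2)*(c + 1)*(c^2 + 5*c + 6) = (c - 2)*(c + 1)*(c + 2)*(c + 3)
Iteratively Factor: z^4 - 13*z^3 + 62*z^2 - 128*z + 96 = (z - 4)*(z^3 - 9*z^2 + 26*z - 24) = (z - 4)*(z - 2)*(z^2 - 7*z + 12) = (z - 4)^2*(z - 2)*(z - 3)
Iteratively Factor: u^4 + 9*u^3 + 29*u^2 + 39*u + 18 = (u + 3)*(u^3 + 6*u^2 + 11*u + 6) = (u + 3)^2*(u^2 + 3*u + 2) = (u + 1)*(u + 3)^2*(u + 2)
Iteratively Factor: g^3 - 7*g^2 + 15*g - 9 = (g - 1)*(g^2 - 6*g + 9) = (g - 3)*(g - 1)*(g - 3)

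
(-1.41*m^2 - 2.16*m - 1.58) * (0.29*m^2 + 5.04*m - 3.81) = -0.4089*m^4 - 7.7328*m^3 - 5.9725*m^2 + 0.266400000000001*m + 6.0198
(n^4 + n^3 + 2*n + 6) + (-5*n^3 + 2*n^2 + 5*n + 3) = n^4 - 4*n^3 + 2*n^2 + 7*n + 9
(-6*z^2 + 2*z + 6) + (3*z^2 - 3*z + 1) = -3*z^2 - z + 7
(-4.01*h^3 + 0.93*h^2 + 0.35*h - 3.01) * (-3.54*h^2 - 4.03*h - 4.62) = 14.1954*h^5 + 12.8681*h^4 + 13.5393*h^3 + 4.9483*h^2 + 10.5133*h + 13.9062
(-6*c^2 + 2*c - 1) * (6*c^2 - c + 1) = -36*c^4 + 18*c^3 - 14*c^2 + 3*c - 1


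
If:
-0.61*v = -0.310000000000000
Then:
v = 0.51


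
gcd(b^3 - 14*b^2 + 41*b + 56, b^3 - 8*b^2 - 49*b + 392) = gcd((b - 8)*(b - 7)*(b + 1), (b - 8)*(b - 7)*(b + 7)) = b^2 - 15*b + 56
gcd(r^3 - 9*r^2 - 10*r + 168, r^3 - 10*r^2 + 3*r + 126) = r^2 - 13*r + 42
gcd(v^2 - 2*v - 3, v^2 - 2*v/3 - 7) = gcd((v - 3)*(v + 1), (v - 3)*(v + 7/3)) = v - 3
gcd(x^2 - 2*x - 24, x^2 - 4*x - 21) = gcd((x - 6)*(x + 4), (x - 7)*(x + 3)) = 1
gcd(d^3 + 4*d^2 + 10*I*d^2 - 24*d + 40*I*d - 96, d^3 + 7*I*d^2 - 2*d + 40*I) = d + 4*I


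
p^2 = p^2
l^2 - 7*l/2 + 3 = (l - 2)*(l - 3/2)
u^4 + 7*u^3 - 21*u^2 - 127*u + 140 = (u - 4)*(u - 1)*(u + 5)*(u + 7)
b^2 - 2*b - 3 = (b - 3)*(b + 1)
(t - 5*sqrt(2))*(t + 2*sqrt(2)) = t^2 - 3*sqrt(2)*t - 20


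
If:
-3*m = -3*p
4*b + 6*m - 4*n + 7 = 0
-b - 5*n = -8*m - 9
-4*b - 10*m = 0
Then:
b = 5/124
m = -1/62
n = 219/124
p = -1/62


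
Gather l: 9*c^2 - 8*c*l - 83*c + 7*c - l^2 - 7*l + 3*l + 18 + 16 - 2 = 9*c^2 - 76*c - l^2 + l*(-8*c - 4) + 32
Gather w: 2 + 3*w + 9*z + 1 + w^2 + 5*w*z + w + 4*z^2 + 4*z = w^2 + w*(5*z + 4) + 4*z^2 + 13*z + 3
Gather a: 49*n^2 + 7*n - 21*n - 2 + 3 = 49*n^2 - 14*n + 1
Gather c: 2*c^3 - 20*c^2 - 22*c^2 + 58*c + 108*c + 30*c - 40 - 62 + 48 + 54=2*c^3 - 42*c^2 + 196*c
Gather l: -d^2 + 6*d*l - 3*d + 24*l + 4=-d^2 - 3*d + l*(6*d + 24) + 4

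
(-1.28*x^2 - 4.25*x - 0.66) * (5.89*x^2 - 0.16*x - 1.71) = -7.5392*x^4 - 24.8277*x^3 - 1.0186*x^2 + 7.3731*x + 1.1286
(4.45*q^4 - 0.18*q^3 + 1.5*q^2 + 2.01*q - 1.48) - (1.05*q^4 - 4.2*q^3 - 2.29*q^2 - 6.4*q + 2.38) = 3.4*q^4 + 4.02*q^3 + 3.79*q^2 + 8.41*q - 3.86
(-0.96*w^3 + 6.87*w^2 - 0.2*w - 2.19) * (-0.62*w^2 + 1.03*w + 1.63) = 0.5952*w^5 - 5.2482*w^4 + 5.6353*w^3 + 12.3499*w^2 - 2.5817*w - 3.5697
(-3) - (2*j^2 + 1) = -2*j^2 - 4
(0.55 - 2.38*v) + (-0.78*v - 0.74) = -3.16*v - 0.19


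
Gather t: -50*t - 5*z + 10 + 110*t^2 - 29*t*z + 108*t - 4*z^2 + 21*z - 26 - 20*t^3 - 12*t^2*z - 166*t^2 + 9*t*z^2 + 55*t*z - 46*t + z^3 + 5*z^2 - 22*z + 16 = -20*t^3 + t^2*(-12*z - 56) + t*(9*z^2 + 26*z + 12) + z^3 + z^2 - 6*z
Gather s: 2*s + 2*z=2*s + 2*z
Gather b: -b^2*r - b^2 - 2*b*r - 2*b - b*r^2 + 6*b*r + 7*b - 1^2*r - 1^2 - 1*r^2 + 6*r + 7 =b^2*(-r - 1) + b*(-r^2 + 4*r + 5) - r^2 + 5*r + 6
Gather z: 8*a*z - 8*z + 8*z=8*a*z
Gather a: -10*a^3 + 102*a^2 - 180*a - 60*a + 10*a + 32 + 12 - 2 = -10*a^3 + 102*a^2 - 230*a + 42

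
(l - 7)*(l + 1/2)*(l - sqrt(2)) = l^3 - 13*l^2/2 - sqrt(2)*l^2 - 7*l/2 + 13*sqrt(2)*l/2 + 7*sqrt(2)/2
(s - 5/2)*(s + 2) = s^2 - s/2 - 5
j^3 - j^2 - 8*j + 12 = (j - 2)^2*(j + 3)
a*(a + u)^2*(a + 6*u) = a^4 + 8*a^3*u + 13*a^2*u^2 + 6*a*u^3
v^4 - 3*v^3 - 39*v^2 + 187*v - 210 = (v - 5)*(v - 3)*(v - 2)*(v + 7)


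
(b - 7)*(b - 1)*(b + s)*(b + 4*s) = b^4 + 5*b^3*s - 8*b^3 + 4*b^2*s^2 - 40*b^2*s + 7*b^2 - 32*b*s^2 + 35*b*s + 28*s^2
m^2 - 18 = (m - 3*sqrt(2))*(m + 3*sqrt(2))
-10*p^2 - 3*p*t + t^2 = (-5*p + t)*(2*p + t)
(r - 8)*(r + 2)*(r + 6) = r^3 - 52*r - 96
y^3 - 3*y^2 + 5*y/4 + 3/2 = (y - 2)*(y - 3/2)*(y + 1/2)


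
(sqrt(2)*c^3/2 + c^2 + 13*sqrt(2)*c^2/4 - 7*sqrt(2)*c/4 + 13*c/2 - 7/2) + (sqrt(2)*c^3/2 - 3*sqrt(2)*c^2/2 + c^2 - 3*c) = sqrt(2)*c^3 + 2*c^2 + 7*sqrt(2)*c^2/4 - 7*sqrt(2)*c/4 + 7*c/2 - 7/2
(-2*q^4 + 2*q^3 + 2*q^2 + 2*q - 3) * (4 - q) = 2*q^5 - 10*q^4 + 6*q^3 + 6*q^2 + 11*q - 12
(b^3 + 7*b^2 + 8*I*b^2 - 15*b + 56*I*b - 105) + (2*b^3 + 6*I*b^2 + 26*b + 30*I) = 3*b^3 + 7*b^2 + 14*I*b^2 + 11*b + 56*I*b - 105 + 30*I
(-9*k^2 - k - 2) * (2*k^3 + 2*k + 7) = -18*k^5 - 2*k^4 - 22*k^3 - 65*k^2 - 11*k - 14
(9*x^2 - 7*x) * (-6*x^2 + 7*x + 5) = -54*x^4 + 105*x^3 - 4*x^2 - 35*x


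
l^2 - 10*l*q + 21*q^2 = (l - 7*q)*(l - 3*q)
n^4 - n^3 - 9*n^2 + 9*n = n*(n - 3)*(n - 1)*(n + 3)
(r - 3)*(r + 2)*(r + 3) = r^3 + 2*r^2 - 9*r - 18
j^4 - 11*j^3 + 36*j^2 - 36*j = j*(j - 6)*(j - 3)*(j - 2)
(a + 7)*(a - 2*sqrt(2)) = a^2 - 2*sqrt(2)*a + 7*a - 14*sqrt(2)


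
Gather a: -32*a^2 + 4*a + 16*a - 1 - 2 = -32*a^2 + 20*a - 3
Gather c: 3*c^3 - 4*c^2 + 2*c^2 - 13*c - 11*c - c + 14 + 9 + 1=3*c^3 - 2*c^2 - 25*c + 24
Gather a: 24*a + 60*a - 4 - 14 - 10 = 84*a - 28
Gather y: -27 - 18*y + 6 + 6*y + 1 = -12*y - 20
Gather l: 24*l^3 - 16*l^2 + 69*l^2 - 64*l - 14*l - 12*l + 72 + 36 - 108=24*l^3 + 53*l^2 - 90*l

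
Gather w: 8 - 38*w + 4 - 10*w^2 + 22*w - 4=-10*w^2 - 16*w + 8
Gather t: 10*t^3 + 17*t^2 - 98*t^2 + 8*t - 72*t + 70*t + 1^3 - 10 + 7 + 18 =10*t^3 - 81*t^2 + 6*t + 16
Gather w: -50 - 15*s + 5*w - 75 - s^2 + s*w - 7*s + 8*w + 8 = -s^2 - 22*s + w*(s + 13) - 117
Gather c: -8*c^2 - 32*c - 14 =-8*c^2 - 32*c - 14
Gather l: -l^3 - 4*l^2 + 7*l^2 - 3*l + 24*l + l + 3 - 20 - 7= -l^3 + 3*l^2 + 22*l - 24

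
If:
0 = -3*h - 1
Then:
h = -1/3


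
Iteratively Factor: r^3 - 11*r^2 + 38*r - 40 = (r - 5)*(r^2 - 6*r + 8) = (r - 5)*(r - 2)*(r - 4)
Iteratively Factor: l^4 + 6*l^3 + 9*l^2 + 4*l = (l)*(l^3 + 6*l^2 + 9*l + 4) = l*(l + 1)*(l^2 + 5*l + 4) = l*(l + 1)^2*(l + 4)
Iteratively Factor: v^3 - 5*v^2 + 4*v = (v)*(v^2 - 5*v + 4) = v*(v - 4)*(v - 1)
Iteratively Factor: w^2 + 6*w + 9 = (w + 3)*(w + 3)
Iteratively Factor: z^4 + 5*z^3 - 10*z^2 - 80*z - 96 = (z + 3)*(z^3 + 2*z^2 - 16*z - 32) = (z - 4)*(z + 3)*(z^2 + 6*z + 8) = (z - 4)*(z + 2)*(z + 3)*(z + 4)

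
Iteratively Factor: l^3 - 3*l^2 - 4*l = (l + 1)*(l^2 - 4*l) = l*(l + 1)*(l - 4)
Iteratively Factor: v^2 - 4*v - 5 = (v + 1)*(v - 5)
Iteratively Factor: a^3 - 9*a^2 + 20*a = (a - 5)*(a^2 - 4*a) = a*(a - 5)*(a - 4)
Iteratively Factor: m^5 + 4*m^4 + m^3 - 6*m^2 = (m)*(m^4 + 4*m^3 + m^2 - 6*m) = m^2*(m^3 + 4*m^2 + m - 6) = m^2*(m + 2)*(m^2 + 2*m - 3) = m^2*(m - 1)*(m + 2)*(m + 3)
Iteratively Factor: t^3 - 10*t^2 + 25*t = (t - 5)*(t^2 - 5*t) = (t - 5)^2*(t)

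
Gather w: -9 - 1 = -10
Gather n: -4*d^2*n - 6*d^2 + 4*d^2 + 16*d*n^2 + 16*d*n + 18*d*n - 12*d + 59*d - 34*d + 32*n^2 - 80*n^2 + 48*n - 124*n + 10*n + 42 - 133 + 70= -2*d^2 + 13*d + n^2*(16*d - 48) + n*(-4*d^2 + 34*d - 66) - 21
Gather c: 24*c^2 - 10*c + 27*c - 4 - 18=24*c^2 + 17*c - 22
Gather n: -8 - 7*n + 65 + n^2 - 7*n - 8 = n^2 - 14*n + 49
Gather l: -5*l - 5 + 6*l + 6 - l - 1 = 0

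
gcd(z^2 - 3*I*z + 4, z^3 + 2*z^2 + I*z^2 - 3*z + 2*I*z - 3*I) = z + I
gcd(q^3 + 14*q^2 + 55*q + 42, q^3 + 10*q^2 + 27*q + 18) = q^2 + 7*q + 6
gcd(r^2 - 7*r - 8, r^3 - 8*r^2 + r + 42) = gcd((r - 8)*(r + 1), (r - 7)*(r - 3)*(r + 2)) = 1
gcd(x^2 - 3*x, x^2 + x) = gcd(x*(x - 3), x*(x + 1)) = x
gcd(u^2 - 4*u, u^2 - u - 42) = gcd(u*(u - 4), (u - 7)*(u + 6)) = 1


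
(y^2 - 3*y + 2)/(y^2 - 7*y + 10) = (y - 1)/(y - 5)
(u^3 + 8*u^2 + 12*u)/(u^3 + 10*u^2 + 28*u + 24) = u/(u + 2)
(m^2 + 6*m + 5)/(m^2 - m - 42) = (m^2 + 6*m + 5)/(m^2 - m - 42)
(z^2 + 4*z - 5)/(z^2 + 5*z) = (z - 1)/z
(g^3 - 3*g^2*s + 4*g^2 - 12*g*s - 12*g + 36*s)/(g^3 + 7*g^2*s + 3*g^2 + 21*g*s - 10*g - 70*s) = (g^2 - 3*g*s + 6*g - 18*s)/(g^2 + 7*g*s + 5*g + 35*s)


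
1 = 1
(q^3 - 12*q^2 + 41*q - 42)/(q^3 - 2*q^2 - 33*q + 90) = (q^2 - 9*q + 14)/(q^2 + q - 30)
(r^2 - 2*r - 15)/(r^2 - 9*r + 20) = (r + 3)/(r - 4)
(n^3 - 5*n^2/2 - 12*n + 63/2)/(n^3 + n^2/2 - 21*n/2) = (n - 3)/n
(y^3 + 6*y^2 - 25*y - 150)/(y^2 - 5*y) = y + 11 + 30/y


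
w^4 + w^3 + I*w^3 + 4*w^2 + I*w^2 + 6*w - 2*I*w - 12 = (w - 1)*(w + 2)*(w - 2*I)*(w + 3*I)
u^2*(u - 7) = u^3 - 7*u^2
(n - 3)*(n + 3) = n^2 - 9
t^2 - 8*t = t*(t - 8)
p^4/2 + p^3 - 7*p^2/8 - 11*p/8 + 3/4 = (p/2 + 1)*(p - 1)*(p - 1/2)*(p + 3/2)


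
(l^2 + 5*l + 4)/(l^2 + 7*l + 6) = (l + 4)/(l + 6)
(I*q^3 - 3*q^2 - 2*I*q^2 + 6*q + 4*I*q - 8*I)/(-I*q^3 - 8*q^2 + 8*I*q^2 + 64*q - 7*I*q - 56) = (-q^3 + q^2*(2 - 3*I) + q*(-4 + 6*I) + 8)/(q^3 + q^2*(-8 - 8*I) + q*(7 + 64*I) - 56*I)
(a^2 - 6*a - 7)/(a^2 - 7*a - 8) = (a - 7)/(a - 8)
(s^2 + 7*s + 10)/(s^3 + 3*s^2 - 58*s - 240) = (s + 2)/(s^2 - 2*s - 48)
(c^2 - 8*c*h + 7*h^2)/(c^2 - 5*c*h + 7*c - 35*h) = (c^2 - 8*c*h + 7*h^2)/(c^2 - 5*c*h + 7*c - 35*h)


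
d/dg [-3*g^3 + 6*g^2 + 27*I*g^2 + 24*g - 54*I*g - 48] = -9*g^2 + g*(12 + 54*I) + 24 - 54*I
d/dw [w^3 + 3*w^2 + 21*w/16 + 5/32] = 3*w^2 + 6*w + 21/16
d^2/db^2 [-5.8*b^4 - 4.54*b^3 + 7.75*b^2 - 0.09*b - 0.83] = -69.6*b^2 - 27.24*b + 15.5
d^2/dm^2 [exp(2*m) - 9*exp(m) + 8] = (4*exp(m) - 9)*exp(m)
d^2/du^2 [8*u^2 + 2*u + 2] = 16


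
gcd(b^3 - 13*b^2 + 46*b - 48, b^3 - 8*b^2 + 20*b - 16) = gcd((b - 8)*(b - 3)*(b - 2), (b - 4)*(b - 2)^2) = b - 2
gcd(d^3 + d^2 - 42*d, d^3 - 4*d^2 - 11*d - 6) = d - 6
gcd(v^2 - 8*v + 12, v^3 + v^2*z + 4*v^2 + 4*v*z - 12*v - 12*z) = v - 2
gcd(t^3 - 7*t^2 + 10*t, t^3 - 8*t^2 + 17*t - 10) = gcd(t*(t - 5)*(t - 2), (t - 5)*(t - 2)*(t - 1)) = t^2 - 7*t + 10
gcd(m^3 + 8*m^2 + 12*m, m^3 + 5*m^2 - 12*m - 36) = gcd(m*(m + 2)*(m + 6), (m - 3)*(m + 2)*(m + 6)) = m^2 + 8*m + 12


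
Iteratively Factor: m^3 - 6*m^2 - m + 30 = (m - 3)*(m^2 - 3*m - 10) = (m - 5)*(m - 3)*(m + 2)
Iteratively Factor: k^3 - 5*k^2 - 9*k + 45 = (k + 3)*(k^2 - 8*k + 15) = (k - 5)*(k + 3)*(k - 3)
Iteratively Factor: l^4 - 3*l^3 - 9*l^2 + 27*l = (l - 3)*(l^3 - 9*l) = (l - 3)^2*(l^2 + 3*l) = l*(l - 3)^2*(l + 3)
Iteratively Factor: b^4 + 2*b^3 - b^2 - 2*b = (b)*(b^3 + 2*b^2 - b - 2) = b*(b + 2)*(b^2 - 1) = b*(b + 1)*(b + 2)*(b - 1)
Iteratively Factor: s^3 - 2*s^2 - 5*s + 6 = (s - 1)*(s^2 - s - 6) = (s - 3)*(s - 1)*(s + 2)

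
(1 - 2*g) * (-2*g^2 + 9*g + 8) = 4*g^3 - 20*g^2 - 7*g + 8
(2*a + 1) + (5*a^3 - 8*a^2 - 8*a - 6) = 5*a^3 - 8*a^2 - 6*a - 5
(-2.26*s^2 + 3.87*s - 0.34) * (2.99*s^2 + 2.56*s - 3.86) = -6.7574*s^4 + 5.7857*s^3 + 17.6142*s^2 - 15.8086*s + 1.3124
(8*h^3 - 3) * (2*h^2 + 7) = 16*h^5 + 56*h^3 - 6*h^2 - 21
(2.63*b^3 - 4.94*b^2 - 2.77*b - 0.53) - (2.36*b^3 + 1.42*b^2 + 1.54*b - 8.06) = 0.27*b^3 - 6.36*b^2 - 4.31*b + 7.53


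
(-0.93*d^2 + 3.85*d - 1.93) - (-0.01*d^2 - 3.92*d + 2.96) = -0.92*d^2 + 7.77*d - 4.89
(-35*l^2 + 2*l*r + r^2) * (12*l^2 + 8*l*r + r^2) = -420*l^4 - 256*l^3*r - 7*l^2*r^2 + 10*l*r^3 + r^4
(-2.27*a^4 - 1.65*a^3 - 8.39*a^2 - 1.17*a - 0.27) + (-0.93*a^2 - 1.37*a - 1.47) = -2.27*a^4 - 1.65*a^3 - 9.32*a^2 - 2.54*a - 1.74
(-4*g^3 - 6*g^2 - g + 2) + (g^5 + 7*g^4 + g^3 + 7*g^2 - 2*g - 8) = g^5 + 7*g^4 - 3*g^3 + g^2 - 3*g - 6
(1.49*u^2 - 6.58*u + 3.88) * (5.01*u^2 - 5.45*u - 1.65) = 7.4649*u^4 - 41.0863*u^3 + 52.8413*u^2 - 10.289*u - 6.402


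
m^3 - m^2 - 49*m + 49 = (m - 7)*(m - 1)*(m + 7)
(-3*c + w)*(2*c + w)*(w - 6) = -6*c^2*w + 36*c^2 - c*w^2 + 6*c*w + w^3 - 6*w^2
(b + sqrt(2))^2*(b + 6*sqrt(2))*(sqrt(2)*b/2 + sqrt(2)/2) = sqrt(2)*b^4/2 + sqrt(2)*b^3/2 + 8*b^3 + 8*b^2 + 13*sqrt(2)*b^2 + 12*b + 13*sqrt(2)*b + 12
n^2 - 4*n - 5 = (n - 5)*(n + 1)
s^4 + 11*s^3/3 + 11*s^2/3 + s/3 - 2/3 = (s - 1/3)*(s + 1)^2*(s + 2)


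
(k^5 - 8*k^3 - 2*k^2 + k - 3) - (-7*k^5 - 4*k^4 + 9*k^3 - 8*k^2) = 8*k^5 + 4*k^4 - 17*k^3 + 6*k^2 + k - 3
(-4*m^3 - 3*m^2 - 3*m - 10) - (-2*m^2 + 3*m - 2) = -4*m^3 - m^2 - 6*m - 8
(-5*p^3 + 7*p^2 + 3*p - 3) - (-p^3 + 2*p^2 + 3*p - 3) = -4*p^3 + 5*p^2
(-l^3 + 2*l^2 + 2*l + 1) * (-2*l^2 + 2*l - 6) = 2*l^5 - 6*l^4 + 6*l^3 - 10*l^2 - 10*l - 6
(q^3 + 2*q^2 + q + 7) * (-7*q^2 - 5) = -7*q^5 - 14*q^4 - 12*q^3 - 59*q^2 - 5*q - 35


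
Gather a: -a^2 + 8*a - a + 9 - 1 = -a^2 + 7*a + 8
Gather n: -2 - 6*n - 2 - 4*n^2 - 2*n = -4*n^2 - 8*n - 4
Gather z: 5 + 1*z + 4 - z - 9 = 0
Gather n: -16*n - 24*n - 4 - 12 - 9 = -40*n - 25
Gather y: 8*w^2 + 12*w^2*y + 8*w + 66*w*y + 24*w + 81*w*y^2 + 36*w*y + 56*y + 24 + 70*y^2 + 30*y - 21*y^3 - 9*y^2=8*w^2 + 32*w - 21*y^3 + y^2*(81*w + 61) + y*(12*w^2 + 102*w + 86) + 24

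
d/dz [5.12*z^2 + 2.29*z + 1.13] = 10.24*z + 2.29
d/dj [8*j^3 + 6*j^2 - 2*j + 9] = 24*j^2 + 12*j - 2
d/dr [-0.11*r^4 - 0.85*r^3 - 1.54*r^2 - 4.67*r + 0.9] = -0.44*r^3 - 2.55*r^2 - 3.08*r - 4.67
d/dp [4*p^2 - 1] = 8*p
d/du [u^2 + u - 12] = 2*u + 1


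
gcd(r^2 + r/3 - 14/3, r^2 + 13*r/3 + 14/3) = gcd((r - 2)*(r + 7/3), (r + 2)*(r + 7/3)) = r + 7/3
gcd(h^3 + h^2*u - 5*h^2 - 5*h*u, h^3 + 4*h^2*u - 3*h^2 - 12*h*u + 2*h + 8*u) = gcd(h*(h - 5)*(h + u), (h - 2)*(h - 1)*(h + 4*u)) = 1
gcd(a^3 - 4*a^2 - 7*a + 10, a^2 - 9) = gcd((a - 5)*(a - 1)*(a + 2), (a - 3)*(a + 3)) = 1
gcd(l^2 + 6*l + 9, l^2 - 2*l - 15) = l + 3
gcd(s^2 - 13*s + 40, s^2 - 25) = s - 5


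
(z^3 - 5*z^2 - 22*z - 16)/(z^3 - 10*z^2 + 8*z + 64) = (z + 1)/(z - 4)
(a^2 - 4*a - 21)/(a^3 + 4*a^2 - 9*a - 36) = (a - 7)/(a^2 + a - 12)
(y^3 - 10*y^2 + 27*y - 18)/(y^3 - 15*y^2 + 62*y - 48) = (y - 3)/(y - 8)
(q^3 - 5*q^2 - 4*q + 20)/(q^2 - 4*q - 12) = (q^2 - 7*q + 10)/(q - 6)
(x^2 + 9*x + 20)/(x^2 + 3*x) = (x^2 + 9*x + 20)/(x*(x + 3))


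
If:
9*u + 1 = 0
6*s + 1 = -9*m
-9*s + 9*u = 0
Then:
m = -1/27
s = -1/9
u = -1/9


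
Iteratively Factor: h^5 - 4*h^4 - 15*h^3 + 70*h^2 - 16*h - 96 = (h - 4)*(h^4 - 15*h^2 + 10*h + 24) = (h - 4)*(h + 1)*(h^3 - h^2 - 14*h + 24) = (h - 4)*(h - 3)*(h + 1)*(h^2 + 2*h - 8) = (h - 4)*(h - 3)*(h - 2)*(h + 1)*(h + 4)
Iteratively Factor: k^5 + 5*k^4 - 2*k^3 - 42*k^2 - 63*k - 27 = (k + 3)*(k^4 + 2*k^3 - 8*k^2 - 18*k - 9) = (k + 1)*(k + 3)*(k^3 + k^2 - 9*k - 9) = (k + 1)^2*(k + 3)*(k^2 - 9) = (k - 3)*(k + 1)^2*(k + 3)*(k + 3)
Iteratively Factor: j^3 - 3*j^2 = (j - 3)*(j^2) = j*(j - 3)*(j)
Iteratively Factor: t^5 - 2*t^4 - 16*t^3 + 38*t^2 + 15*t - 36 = (t - 1)*(t^4 - t^3 - 17*t^2 + 21*t + 36) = (t - 1)*(t + 4)*(t^3 - 5*t^2 + 3*t + 9) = (t - 3)*(t - 1)*(t + 4)*(t^2 - 2*t - 3) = (t - 3)*(t - 1)*(t + 1)*(t + 4)*(t - 3)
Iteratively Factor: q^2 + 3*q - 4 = (q + 4)*(q - 1)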